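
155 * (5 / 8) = 775 / 8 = 96.88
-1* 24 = -24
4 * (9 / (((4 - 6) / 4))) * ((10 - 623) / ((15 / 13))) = 191256 / 5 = 38251.20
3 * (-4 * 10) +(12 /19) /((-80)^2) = -3647997 /30400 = -120.00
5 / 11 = 0.45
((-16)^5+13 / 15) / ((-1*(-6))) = -15728627 / 90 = -174762.52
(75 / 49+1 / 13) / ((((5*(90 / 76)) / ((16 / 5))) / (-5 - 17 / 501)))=-120782848 / 27617625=-4.37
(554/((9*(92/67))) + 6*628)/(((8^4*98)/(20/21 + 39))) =1324370729/3489841152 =0.38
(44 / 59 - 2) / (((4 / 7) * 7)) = -37 / 118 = -0.31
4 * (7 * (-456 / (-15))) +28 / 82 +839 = 346561 / 205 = 1690.54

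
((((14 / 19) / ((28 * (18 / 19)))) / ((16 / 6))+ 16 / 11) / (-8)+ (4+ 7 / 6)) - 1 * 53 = -405643 / 8448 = -48.02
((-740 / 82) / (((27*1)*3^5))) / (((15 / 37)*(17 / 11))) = -30118 / 13719051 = -0.00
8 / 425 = 0.02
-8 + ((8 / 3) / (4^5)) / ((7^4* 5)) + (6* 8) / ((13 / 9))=1512053773 / 59928960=25.23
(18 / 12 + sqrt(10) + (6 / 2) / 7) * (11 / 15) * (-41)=-451 * sqrt(10) / 15 - 4059 / 70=-153.06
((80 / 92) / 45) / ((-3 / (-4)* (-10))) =-8 / 3105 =-0.00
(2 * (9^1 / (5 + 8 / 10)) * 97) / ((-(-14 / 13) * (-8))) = -56745 / 1624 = -34.94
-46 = -46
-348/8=-87/2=-43.50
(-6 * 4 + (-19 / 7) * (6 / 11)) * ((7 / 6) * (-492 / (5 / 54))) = 8687736 / 55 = 157958.84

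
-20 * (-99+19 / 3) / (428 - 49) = 5560 / 1137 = 4.89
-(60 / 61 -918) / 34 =27969 / 1037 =26.97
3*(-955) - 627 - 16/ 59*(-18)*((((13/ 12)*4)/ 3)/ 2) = -205820/ 59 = -3488.47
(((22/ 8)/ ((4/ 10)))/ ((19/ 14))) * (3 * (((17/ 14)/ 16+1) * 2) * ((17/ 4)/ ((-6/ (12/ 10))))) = -135201/ 4864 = -27.80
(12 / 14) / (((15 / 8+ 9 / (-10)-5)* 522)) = -40 / 98049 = -0.00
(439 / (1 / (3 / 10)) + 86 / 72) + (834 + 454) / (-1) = -207919 / 180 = -1155.11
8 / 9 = 0.89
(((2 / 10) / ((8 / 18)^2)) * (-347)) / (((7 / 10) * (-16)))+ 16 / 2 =35275 / 896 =39.37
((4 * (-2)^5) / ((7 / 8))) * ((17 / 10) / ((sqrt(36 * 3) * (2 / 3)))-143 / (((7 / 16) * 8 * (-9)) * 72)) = -2176 * sqrt(3) / 105-36608 / 3969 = -45.12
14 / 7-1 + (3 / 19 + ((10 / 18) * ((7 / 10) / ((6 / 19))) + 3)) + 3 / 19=11383 / 2052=5.55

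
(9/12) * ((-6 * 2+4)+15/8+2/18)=-433/96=-4.51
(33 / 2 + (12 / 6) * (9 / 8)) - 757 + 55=-683.25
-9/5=-1.80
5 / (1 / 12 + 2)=12 / 5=2.40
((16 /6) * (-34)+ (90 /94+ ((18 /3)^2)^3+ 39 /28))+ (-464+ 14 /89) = 46103.84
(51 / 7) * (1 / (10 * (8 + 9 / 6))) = 51 / 665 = 0.08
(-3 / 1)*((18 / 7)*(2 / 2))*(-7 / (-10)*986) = -26622 / 5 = -5324.40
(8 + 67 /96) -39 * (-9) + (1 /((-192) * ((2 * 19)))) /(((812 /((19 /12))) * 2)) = 2691760511 /7483392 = 359.70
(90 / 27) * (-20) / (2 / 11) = -1100 / 3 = -366.67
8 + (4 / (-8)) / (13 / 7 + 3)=537 / 68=7.90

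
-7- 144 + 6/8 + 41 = -437/4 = -109.25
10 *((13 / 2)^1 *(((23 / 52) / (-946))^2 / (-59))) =-2645 / 10982409152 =-0.00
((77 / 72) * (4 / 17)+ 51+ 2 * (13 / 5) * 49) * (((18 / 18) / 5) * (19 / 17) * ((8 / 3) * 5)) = 35587684 / 39015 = 912.15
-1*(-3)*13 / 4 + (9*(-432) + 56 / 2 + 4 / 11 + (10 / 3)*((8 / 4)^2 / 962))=-3849.87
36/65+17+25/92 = 106597/5980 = 17.83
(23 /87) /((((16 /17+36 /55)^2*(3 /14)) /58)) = 140750225 /5008644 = 28.10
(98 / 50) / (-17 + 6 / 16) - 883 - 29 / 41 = -17212496 / 19475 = -883.83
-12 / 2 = -6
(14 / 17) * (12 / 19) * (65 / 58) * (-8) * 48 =-2096640 / 9367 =-223.83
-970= -970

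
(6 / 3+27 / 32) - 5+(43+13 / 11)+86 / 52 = 199877 / 4576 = 43.68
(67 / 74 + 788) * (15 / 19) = 875685 / 1406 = 622.82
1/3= 0.33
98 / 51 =1.92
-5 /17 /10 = -0.03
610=610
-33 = -33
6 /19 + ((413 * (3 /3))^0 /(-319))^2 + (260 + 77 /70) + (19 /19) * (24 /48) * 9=2570686477 /9667295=265.92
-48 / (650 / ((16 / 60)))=-32 / 1625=-0.02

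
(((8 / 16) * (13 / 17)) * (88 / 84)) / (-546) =-11 / 14994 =-0.00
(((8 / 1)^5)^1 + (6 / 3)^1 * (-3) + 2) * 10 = 327640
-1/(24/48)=-2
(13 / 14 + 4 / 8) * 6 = 60 / 7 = 8.57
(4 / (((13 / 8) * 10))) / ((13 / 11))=176 / 845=0.21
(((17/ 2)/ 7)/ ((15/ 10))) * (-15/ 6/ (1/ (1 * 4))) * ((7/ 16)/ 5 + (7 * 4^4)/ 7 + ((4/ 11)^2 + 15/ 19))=-803575261/ 386232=-2080.55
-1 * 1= -1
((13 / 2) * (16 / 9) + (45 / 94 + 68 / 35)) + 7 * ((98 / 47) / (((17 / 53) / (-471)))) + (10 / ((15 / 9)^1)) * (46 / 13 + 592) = -116776614457 / 6543810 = -17845.36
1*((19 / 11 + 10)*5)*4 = 2580 / 11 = 234.55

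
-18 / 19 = -0.95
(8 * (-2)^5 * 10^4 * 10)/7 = -25600000/7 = -3657142.86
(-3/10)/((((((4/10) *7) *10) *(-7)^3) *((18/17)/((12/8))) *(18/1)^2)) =17/124467840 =0.00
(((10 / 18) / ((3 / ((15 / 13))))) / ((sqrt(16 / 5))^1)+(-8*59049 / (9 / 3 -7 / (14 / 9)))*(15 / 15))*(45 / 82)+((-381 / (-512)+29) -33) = 125*sqrt(5) / 4264+3627902213 / 20992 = 172823.15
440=440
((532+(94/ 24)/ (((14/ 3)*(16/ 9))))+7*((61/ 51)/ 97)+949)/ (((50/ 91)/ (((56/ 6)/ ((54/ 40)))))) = 119519863099/ 6411312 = 18642.03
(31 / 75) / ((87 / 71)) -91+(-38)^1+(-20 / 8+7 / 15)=-1705583 / 13050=-130.70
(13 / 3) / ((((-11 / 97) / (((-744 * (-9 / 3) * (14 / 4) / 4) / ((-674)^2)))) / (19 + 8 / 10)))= -7388199 / 2271380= -3.25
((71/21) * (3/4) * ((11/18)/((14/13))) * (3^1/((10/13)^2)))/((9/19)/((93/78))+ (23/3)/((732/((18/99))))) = 18.28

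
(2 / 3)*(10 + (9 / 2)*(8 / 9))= 28 / 3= 9.33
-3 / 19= -0.16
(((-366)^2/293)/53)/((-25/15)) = -401868/77645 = -5.18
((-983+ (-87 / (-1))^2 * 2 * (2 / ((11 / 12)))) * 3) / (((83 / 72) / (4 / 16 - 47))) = -323594082 / 83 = -3898723.88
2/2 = 1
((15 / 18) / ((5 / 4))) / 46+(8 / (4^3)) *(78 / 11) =2735 / 3036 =0.90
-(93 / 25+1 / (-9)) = -812 / 225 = -3.61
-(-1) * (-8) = -8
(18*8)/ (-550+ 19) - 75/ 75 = -75/ 59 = -1.27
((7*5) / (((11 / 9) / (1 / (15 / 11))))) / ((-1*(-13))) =21 / 13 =1.62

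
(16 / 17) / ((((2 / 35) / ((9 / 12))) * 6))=35 / 17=2.06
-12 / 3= -4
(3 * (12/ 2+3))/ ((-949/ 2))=-54/ 949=-0.06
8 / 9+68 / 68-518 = -516.11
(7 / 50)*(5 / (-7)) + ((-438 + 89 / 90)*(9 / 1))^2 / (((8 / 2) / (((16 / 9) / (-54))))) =-773464388 / 6075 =-127319.24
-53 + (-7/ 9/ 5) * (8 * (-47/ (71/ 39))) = -22229/ 1065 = -20.87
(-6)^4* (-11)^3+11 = -1724965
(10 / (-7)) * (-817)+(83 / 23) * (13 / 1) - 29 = 1185.06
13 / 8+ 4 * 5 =173 / 8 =21.62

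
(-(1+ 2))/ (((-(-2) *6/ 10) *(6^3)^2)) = -5/ 93312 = -0.00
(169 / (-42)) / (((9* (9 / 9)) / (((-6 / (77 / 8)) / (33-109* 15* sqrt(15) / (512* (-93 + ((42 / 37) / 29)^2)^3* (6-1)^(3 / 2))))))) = 6592999155934352271690071655033459088018676100378918912 / 780641334230352870899296486380099527071780581529503167399-475927440652911176538599947892237354059383394304* sqrt(3) / 2341924002691058612697889459140298581215341744588509502197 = 0.01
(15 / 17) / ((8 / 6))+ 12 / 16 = 24 / 17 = 1.41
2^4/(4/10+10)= 20/13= 1.54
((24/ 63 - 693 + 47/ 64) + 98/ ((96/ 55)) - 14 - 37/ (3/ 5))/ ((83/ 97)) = -92744513/ 111552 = -831.40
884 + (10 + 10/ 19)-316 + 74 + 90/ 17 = 212476/ 323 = 657.82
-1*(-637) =637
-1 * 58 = -58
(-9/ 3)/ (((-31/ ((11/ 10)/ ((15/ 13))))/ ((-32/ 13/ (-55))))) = 16/ 3875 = 0.00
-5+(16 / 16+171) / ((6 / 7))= 587 / 3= 195.67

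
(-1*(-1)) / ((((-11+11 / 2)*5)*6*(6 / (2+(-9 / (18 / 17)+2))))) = 1 / 220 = 0.00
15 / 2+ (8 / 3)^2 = 263 / 18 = 14.61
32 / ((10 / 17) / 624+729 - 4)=169728 / 3845405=0.04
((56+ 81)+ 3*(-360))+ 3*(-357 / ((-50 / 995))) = 203699 / 10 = 20369.90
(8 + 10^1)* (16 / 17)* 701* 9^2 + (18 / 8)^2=261648225 / 272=961942.00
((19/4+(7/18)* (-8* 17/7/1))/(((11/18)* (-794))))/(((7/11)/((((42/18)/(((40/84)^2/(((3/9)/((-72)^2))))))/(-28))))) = -707/3292876800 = -0.00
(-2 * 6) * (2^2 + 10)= -168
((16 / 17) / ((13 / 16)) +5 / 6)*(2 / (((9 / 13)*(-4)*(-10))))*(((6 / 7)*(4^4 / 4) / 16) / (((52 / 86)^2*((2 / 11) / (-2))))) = -53715299 / 3619980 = -14.84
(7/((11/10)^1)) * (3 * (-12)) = -2520/11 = -229.09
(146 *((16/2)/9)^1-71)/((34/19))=10051/306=32.85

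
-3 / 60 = -1 / 20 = -0.05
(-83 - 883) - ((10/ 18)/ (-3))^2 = -704239/ 729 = -966.03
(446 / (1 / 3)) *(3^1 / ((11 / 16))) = 64224 / 11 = 5838.55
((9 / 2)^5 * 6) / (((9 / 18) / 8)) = 177147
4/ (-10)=-0.40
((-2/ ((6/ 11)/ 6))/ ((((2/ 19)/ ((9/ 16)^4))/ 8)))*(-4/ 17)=1371249/ 34816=39.39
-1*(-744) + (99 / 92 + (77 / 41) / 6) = 8434823 / 11316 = 745.39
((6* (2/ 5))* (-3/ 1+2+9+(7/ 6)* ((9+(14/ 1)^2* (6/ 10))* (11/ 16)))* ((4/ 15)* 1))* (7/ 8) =122689/ 2000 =61.34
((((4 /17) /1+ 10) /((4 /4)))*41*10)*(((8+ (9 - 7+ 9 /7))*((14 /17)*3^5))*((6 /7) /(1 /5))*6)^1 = 493025032800 /2023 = 243709853.09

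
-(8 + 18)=-26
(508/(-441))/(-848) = 0.00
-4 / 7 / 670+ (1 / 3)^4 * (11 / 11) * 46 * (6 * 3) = 10.22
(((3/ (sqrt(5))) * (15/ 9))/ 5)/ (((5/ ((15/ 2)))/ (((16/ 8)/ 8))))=0.17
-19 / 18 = -1.06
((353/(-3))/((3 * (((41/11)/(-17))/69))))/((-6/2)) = -4114.51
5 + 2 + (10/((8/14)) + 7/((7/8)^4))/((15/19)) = 455773/10290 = 44.29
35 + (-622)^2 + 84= 387003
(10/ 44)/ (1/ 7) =35/ 22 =1.59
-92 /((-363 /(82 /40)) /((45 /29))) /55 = 2829 /192995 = 0.01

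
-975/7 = -139.29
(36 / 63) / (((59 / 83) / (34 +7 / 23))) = 261948 / 9499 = 27.58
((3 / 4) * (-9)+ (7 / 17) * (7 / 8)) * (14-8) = -2607 / 68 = -38.34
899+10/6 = 2702/3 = 900.67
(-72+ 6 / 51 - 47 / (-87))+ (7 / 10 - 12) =-1222277 / 14790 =-82.64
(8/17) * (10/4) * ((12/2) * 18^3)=41167.06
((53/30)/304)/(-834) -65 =-494395253/7606080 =-65.00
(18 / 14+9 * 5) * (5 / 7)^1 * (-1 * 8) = -12960 / 49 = -264.49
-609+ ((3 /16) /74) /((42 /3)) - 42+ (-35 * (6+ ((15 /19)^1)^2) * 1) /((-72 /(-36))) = -4589122533 /5983936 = -766.91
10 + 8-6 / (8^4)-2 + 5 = 43005 / 2048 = 21.00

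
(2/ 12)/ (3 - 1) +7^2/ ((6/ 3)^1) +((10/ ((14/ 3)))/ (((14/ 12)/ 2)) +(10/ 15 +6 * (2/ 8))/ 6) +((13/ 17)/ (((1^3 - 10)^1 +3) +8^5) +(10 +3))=5111030486/ 122808357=41.62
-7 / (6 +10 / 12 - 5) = -42 / 11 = -3.82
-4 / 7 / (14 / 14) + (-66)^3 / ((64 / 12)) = -754685 / 14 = -53906.07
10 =10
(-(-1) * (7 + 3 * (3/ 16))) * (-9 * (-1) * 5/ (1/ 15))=81675/ 16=5104.69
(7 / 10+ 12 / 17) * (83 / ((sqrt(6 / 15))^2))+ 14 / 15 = 298507 / 1020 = 292.65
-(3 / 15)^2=-1 / 25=-0.04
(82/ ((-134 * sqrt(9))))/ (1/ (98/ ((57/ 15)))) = -20090/ 3819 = -5.26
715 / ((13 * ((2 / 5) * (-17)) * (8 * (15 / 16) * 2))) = -55 / 102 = -0.54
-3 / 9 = -1 / 3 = -0.33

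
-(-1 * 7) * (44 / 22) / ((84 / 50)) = 25 / 3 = 8.33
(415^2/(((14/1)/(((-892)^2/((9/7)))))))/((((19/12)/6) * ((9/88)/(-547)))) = -26384926699225600/171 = -154297816954535.67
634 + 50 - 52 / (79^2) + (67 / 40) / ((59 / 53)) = 10096510911 / 14728760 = 685.50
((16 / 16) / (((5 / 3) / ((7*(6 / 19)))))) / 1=126 / 95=1.33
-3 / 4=-0.75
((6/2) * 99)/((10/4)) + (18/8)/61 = 144981/1220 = 118.84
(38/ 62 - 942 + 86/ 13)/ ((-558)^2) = -41857/ 13942188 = -0.00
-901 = -901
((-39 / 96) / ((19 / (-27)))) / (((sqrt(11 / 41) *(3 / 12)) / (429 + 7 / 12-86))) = 25389 *sqrt(451) / 352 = 1531.76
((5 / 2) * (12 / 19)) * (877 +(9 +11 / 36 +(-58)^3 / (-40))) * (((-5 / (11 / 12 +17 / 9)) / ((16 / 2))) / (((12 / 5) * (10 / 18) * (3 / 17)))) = -264572445 / 30704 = -8616.87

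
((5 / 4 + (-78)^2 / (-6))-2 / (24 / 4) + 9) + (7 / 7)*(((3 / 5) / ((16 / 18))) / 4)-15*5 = -517879 / 480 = -1078.91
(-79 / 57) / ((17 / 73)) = -5767 / 969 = -5.95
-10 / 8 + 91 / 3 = 349 / 12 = 29.08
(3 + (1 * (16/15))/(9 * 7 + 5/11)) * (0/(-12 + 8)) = 0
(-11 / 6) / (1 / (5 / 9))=-55 / 54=-1.02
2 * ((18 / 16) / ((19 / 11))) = 99 / 76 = 1.30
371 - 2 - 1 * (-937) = 1306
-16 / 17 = -0.94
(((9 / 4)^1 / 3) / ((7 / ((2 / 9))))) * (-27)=-9 / 14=-0.64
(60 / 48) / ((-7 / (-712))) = 890 / 7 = 127.14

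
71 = 71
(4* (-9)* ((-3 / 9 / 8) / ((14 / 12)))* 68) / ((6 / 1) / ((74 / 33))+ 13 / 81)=26973 / 875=30.83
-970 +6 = -964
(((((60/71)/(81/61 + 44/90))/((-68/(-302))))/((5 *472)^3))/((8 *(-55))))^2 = 61850197809/484764310732812194094768038871040000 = 0.00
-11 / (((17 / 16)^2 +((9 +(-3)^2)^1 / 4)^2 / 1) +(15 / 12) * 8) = -2816 / 8033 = -0.35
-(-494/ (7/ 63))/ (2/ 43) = 95589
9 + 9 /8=81 /8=10.12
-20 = -20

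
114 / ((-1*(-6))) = 19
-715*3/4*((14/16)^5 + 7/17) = -1104878775/2228224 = -495.86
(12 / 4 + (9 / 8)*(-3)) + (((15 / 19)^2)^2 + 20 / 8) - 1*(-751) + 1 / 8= 392859673 / 521284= 753.64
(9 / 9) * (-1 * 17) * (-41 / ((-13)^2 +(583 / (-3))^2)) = 6273 / 341410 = 0.02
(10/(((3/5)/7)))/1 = 350/3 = 116.67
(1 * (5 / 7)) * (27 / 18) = 15 / 14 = 1.07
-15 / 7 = -2.14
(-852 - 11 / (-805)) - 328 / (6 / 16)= -4169867 / 2415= -1726.65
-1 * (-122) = 122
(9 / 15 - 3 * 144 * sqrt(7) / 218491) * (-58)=-174 / 5+ 25056 * sqrt(7) / 218491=-34.50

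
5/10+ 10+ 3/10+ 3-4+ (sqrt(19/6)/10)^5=361 * sqrt(114)/21600000+ 49/5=9.80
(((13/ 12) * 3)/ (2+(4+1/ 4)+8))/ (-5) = -13/ 285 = -0.05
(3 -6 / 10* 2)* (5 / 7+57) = 3636 / 35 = 103.89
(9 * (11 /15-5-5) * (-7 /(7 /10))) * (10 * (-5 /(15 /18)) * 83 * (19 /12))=-6576090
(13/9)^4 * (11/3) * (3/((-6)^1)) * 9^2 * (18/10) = -314171/270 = -1163.60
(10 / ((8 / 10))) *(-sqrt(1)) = -25 / 2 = -12.50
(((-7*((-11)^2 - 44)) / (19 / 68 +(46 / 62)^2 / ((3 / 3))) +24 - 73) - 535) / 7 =-66893476 / 379617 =-176.21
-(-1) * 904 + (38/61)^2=3365228/3721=904.39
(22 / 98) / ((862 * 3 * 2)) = 11 / 253428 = 0.00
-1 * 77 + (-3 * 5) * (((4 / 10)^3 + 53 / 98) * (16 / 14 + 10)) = -1527128 / 8575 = -178.09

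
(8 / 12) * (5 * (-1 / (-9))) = 10 / 27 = 0.37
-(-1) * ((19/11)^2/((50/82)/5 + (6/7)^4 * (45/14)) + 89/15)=3502272932/464492985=7.54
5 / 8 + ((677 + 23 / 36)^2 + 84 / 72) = 595118347 / 1296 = 459196.26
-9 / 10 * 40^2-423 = -1863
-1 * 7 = -7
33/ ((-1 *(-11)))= 3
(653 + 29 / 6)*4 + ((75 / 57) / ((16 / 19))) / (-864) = 36375527 / 13824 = 2631.33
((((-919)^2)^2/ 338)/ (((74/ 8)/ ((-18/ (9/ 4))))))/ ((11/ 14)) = -159775455329504/ 68783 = -2322891634.99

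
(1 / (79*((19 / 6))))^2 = 36 / 2253001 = 0.00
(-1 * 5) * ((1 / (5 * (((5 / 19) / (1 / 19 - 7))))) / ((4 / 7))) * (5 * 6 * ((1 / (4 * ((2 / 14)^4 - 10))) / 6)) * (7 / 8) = -1294139 / 256096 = -5.05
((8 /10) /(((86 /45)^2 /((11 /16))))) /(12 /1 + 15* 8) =135 /118336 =0.00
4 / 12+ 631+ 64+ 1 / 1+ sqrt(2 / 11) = sqrt(22) / 11+ 2089 / 3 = 696.76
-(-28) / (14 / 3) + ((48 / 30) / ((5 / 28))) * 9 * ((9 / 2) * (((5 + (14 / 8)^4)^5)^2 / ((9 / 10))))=28773899601396208541904908143689829503 / 188894659314785808547840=152327756146062.30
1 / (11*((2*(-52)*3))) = -0.00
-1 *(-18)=18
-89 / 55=-1.62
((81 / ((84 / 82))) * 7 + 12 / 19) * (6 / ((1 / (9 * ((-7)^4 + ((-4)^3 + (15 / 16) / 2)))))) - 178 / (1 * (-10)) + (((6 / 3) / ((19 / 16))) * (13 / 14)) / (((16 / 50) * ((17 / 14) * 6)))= 10844170772267 / 155040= 69944341.93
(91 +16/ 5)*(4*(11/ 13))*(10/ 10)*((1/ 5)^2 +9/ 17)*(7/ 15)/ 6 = 5851076/ 414375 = 14.12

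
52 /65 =4 /5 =0.80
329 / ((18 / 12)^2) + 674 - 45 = 6977 / 9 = 775.22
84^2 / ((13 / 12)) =84672 / 13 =6513.23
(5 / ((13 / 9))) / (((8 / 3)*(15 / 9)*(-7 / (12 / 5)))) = -243 / 910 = -0.27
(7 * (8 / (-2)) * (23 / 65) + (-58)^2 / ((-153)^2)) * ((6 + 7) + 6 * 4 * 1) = -361.27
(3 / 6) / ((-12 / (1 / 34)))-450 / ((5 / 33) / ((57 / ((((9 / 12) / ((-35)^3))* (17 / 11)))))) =6262070294.12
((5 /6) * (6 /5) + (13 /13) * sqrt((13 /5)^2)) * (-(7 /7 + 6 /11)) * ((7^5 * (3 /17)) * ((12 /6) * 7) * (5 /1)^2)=-63530460 /11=-5775496.36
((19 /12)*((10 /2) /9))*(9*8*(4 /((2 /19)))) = 7220 /3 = 2406.67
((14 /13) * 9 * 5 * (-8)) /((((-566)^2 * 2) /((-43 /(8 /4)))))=13545 /1041157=0.01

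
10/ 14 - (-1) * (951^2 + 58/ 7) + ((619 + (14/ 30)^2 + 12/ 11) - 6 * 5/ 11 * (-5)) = 2239983764/ 2475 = 905043.95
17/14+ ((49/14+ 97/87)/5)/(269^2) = 267557608/220339245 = 1.21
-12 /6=-2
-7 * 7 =-49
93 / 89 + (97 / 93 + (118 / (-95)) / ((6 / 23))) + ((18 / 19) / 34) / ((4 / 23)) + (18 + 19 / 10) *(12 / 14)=1088716253 / 74857188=14.54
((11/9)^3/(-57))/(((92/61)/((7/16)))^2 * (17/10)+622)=-110309045/2211604987842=-0.00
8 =8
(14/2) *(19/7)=19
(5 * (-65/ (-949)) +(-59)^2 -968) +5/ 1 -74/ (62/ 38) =5596371/ 2263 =2472.99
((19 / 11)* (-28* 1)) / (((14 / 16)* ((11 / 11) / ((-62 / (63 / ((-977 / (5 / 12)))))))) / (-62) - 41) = 63935130112 / 54200654101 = 1.18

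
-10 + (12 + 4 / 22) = 24 / 11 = 2.18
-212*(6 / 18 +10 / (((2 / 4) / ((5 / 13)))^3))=-6825764 / 6591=-1035.62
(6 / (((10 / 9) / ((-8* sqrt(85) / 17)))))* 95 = -4104* sqrt(85) / 17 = -2225.71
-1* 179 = -179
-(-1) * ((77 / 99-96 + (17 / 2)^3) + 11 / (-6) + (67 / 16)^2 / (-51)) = 20239109 / 39168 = 516.73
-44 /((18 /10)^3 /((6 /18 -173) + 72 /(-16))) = 2923250 /2187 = 1336.65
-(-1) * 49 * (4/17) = 196/17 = 11.53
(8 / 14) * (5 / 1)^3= 500 / 7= 71.43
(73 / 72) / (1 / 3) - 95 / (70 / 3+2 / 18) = -5117 / 5064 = -1.01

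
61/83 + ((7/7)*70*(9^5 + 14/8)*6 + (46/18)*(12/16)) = 24702112381/996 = 24801317.65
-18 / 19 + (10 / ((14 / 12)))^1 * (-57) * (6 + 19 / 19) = -64998 / 19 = -3420.95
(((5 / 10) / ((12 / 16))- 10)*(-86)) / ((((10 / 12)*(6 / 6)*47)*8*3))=602 / 705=0.85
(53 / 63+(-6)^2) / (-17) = -2321 / 1071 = -2.17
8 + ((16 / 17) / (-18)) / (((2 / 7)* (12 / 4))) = 3644 / 459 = 7.94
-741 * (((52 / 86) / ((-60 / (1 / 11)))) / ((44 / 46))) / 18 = 73853 / 1873080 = 0.04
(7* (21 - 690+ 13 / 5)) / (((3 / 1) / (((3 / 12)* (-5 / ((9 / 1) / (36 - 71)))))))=-204085 / 27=-7558.70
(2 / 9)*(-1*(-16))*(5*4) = 640 / 9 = 71.11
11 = 11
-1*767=-767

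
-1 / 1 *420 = -420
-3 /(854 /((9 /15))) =-9 /4270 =-0.00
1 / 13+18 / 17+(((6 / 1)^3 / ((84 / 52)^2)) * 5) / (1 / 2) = 8976059 / 10829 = 828.89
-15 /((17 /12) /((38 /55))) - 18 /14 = -11259 /1309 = -8.60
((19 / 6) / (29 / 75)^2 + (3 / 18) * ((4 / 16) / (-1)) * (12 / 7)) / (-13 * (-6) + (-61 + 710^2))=124267 / 2967736779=0.00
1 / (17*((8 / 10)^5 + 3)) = 3125 / 176783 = 0.02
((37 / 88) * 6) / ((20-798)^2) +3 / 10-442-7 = -59750004221 / 133162480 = -448.70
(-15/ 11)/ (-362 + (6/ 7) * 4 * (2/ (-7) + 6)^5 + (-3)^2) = -1764735/ 26576768933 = -0.00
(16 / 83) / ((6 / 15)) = 40 / 83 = 0.48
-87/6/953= -29/1906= -0.02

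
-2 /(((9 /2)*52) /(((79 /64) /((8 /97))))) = -7663 /59904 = -0.13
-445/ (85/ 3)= -267/ 17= -15.71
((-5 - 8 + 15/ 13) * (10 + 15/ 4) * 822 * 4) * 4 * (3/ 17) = -83548080/ 221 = -378045.61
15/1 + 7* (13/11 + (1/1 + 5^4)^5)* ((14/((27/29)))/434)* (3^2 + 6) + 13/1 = 1073322895210782167/3069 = 349730496973210.22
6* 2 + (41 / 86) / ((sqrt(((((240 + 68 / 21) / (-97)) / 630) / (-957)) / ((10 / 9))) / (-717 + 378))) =12 -1459395* sqrt(39514211) / 109822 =-83521.40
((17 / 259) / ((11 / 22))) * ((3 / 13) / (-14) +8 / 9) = 24293 / 212121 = 0.11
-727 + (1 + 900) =174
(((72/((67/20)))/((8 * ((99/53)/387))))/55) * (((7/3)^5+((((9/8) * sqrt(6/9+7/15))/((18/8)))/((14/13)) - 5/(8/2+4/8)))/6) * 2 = 29627 * sqrt(255)/283745+150751292/656667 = 231.24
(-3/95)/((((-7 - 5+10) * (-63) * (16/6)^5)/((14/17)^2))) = -567/449822720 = -0.00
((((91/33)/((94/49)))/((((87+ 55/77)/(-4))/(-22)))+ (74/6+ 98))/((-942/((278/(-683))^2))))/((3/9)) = -186966418850/3170286766851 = -0.06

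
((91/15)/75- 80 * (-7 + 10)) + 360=135091/1125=120.08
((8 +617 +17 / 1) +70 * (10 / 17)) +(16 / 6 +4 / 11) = 384962 / 561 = 686.21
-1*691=-691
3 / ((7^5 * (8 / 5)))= 15 / 134456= 0.00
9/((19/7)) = 3.32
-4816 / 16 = -301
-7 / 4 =-1.75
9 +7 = 16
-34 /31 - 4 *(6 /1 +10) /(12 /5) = -2582 /93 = -27.76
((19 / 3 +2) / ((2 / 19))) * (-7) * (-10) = 16625 / 3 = 5541.67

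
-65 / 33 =-1.97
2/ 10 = 1/ 5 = 0.20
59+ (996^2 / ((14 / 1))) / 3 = 165749 / 7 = 23678.43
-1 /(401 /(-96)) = 96 /401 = 0.24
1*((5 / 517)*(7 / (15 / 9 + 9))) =105 / 16544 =0.01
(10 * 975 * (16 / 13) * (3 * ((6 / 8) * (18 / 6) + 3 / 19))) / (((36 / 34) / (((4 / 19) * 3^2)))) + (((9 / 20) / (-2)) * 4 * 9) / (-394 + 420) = 14559450759 / 93860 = 155118.80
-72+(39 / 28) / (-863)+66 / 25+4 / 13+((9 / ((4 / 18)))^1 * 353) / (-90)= -447449467 / 1963325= -227.90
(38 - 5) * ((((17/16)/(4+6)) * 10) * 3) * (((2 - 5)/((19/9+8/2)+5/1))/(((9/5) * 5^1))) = -5049/1600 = -3.16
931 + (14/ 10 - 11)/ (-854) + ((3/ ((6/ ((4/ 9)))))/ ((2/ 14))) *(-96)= 5006647/ 6405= 781.68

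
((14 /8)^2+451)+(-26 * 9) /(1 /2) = -223 /16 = -13.94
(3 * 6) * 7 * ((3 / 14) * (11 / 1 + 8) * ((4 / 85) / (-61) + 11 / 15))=375.80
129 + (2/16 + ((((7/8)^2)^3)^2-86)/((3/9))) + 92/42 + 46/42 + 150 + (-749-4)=-727.99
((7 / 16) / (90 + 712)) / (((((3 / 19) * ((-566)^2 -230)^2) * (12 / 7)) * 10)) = 931 / 473411439432299520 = 0.00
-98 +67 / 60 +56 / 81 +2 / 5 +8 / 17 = -2625151 / 27540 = -95.32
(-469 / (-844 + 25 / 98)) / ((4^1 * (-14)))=-3283 / 330748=-0.01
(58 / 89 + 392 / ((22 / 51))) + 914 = 1785088 / 979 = 1823.38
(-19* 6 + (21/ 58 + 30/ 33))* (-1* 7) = 503447/ 638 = 789.10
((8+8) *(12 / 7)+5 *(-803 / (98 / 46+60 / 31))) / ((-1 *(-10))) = -19482257 / 202930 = -96.00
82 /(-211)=-82 /211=-0.39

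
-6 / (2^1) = -3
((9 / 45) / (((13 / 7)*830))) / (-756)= -1 / 5826600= -0.00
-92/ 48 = -23/ 12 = -1.92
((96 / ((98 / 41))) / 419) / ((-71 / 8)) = -15744 / 1457701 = -0.01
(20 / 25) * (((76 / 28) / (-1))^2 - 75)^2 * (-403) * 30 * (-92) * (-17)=-166133817552768 / 2401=-69193593316.44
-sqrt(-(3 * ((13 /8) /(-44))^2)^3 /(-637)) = -507 * sqrt(39) /305299456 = -0.00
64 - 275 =-211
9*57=513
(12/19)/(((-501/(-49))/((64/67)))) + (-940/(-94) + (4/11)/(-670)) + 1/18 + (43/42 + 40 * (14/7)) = 67134658852/736627815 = 91.14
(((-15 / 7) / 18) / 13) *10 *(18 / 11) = -150 / 1001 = -0.15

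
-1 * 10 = -10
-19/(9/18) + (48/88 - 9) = -511/11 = -46.45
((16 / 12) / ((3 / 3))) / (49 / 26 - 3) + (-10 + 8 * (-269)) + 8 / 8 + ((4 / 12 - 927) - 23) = -90244 / 29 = -3111.86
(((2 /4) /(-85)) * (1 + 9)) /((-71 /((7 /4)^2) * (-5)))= -49 /96560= -0.00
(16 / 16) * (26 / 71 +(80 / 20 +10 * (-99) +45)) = -940.63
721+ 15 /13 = 9388 /13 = 722.15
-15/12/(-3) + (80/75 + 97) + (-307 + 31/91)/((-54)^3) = 294003677/2985255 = 98.49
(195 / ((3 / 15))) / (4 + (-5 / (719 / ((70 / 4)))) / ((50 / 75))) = 2804100 / 10979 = 255.41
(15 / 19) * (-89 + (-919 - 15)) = -15345 / 19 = -807.63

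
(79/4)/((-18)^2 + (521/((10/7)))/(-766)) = 0.06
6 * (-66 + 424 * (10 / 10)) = 2148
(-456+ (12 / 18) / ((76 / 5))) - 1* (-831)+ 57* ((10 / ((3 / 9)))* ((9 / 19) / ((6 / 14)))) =258215 / 114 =2265.04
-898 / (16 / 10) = -2245 / 4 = -561.25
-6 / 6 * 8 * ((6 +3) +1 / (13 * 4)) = -938 / 13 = -72.15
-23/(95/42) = -10.17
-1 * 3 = -3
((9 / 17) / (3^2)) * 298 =298 / 17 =17.53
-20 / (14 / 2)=-2.86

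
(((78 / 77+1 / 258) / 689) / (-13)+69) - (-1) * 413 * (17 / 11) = 125851920559 / 177939762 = 707.27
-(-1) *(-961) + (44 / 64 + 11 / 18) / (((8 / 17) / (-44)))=-311737 / 288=-1082.42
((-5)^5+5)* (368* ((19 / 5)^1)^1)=-4363008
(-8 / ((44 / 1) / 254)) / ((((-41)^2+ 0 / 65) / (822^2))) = -343247472 / 18491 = -18562.95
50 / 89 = 0.56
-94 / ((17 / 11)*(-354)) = 517 / 3009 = 0.17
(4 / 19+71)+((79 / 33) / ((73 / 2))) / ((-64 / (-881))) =105622445 / 1464672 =72.11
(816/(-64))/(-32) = 51/128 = 0.40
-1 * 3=-3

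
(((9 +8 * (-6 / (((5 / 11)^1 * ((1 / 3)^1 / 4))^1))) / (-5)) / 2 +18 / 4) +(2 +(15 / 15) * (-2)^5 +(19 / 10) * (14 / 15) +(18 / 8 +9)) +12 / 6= 34603 / 300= 115.34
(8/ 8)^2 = 1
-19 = -19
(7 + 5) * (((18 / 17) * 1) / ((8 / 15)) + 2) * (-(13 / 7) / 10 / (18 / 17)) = -3523 / 420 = -8.39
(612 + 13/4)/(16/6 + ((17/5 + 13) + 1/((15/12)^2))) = 184575/5912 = 31.22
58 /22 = 29 /11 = 2.64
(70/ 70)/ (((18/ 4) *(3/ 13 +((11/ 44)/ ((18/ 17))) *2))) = 104/ 329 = 0.32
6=6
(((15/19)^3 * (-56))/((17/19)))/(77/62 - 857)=11718000/325610809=0.04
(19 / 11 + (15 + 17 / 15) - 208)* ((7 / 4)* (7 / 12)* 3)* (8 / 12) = -1537277 / 3960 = -388.20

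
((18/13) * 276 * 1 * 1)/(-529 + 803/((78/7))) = -29808/35641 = -0.84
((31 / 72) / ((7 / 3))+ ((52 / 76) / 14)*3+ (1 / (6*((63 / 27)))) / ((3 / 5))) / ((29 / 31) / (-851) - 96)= -12636499 / 2694691720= -0.00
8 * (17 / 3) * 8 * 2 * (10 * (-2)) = -43520 / 3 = -14506.67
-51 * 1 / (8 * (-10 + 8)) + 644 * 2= 20659 / 16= 1291.19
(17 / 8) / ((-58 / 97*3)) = -1649 / 1392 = -1.18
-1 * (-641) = 641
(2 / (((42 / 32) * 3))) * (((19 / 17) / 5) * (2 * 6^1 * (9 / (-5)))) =-7296 / 2975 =-2.45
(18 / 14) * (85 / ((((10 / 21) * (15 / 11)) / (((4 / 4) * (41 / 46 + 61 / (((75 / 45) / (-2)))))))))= -27989973 / 2300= -12169.55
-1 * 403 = -403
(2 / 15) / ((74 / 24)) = 8 / 185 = 0.04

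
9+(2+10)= 21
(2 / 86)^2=1 / 1849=0.00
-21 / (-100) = 21 / 100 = 0.21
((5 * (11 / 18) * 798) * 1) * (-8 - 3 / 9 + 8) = -7315 / 9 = -812.78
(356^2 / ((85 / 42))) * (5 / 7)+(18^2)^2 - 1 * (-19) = 2545331 / 17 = 149725.35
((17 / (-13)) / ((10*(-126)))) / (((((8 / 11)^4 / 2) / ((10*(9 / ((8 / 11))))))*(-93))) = -2737867 / 277315584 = -0.01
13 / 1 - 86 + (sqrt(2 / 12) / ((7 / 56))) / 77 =-73 + 4 * sqrt(6) / 231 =-72.96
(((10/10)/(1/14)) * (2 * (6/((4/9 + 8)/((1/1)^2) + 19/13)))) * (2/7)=5616/1159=4.85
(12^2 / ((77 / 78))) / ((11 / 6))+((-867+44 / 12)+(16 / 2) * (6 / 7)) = -1974130 / 2541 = -776.91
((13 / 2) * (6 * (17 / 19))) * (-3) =-1989 / 19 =-104.68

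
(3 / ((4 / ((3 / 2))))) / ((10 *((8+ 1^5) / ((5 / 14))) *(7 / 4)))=0.00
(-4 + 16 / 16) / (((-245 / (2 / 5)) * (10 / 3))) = 9 / 6125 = 0.00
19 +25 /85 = 328 /17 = 19.29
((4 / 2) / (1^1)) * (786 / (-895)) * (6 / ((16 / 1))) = -1179 / 1790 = -0.66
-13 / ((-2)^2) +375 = 1487 / 4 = 371.75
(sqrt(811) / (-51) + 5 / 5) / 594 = 1 / 594 - sqrt(811) / 30294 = 0.00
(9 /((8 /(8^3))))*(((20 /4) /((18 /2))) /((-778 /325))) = -52000 /389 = -133.68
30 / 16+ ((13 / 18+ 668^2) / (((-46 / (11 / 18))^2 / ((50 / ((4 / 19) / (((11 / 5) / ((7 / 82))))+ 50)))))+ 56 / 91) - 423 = -2349515531203699 / 6874603062912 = -341.77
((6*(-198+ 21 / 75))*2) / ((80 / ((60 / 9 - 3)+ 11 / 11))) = -34601 / 250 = -138.40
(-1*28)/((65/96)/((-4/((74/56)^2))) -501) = 8429568/150918041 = 0.06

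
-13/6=-2.17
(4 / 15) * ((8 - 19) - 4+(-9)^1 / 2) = -26 / 5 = -5.20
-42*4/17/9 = -56/51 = -1.10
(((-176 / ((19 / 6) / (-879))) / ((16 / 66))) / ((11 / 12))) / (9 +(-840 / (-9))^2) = 37593072 / 1491139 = 25.21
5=5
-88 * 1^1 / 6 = -44 / 3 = -14.67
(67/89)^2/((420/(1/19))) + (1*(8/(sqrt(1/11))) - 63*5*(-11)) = 8*sqrt(11) + 219021199189/63209580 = 3491.53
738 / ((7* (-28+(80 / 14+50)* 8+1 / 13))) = 3198 / 12673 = 0.25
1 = 1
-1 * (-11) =11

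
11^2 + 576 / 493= 60229 / 493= 122.17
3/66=1/22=0.05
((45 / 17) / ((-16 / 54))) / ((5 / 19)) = -4617 / 136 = -33.95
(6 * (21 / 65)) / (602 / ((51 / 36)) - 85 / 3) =6426 / 1314755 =0.00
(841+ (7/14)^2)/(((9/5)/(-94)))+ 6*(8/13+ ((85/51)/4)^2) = -41115869/936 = -43927.21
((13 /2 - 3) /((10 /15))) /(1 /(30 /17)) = 315 /34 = 9.26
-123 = -123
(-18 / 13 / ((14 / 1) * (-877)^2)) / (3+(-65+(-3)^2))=9 / 3709509167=0.00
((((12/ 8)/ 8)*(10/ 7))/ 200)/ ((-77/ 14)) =-3/ 12320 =-0.00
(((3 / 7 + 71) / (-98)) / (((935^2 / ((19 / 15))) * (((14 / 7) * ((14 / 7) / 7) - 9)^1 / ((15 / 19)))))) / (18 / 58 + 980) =290 / 2874040529591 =0.00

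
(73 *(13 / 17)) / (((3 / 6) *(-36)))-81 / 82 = -25651 / 6273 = -4.09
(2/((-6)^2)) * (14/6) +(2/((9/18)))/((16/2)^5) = 28699/221184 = 0.13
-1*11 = -11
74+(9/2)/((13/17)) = 2077/26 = 79.88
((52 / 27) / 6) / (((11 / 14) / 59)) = 21476 / 891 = 24.10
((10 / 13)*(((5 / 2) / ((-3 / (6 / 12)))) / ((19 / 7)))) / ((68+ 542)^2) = -7 / 22058088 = -0.00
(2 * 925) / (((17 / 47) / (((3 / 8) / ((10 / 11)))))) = 286935 / 136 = 2109.82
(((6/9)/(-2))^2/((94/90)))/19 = 5/893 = 0.01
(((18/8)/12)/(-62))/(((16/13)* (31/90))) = -1755/246016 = -0.01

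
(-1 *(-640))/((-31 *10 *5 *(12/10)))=-32/93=-0.34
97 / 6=16.17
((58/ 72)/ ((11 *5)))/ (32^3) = 0.00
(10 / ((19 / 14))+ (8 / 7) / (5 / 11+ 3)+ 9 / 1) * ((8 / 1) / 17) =17768 / 2261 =7.86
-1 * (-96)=96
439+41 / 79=34722 / 79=439.52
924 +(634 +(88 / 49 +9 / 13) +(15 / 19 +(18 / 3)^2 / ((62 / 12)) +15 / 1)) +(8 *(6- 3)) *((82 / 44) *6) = 7641818413 / 4127123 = 1851.61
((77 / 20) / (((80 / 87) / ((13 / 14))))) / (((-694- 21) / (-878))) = 38193 / 8000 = 4.77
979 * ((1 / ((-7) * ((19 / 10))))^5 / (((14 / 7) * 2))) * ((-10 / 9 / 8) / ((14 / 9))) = 15296875 / 291310571251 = 0.00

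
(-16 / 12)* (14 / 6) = -28 / 9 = -3.11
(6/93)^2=4/961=0.00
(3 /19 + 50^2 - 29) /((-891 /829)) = -38923208 /16929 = -2299.20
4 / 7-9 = -59 / 7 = -8.43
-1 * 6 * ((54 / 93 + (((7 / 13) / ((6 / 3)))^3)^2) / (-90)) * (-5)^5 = -3477581929375 / 28729167168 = -121.05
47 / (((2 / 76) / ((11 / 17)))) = 19646 / 17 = 1155.65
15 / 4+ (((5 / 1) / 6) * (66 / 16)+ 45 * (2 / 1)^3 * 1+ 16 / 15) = 88381 / 240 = 368.25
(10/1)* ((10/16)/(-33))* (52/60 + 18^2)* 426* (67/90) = -2107351/108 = -19512.51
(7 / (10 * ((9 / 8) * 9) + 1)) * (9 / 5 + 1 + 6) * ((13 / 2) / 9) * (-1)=-8008 / 18405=-0.44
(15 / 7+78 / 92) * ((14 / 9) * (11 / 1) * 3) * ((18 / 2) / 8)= 31779 / 184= 172.71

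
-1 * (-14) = 14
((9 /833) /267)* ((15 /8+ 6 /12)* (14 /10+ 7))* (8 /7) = 342 /370685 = 0.00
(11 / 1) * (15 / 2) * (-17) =-2805 / 2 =-1402.50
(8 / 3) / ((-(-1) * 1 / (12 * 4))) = 128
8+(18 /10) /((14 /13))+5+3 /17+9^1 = 28379 /1190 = 23.85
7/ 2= 3.50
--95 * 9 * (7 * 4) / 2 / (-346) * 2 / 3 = -3990 / 173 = -23.06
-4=-4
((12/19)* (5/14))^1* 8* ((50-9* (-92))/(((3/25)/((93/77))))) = 163308000/10241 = 15946.49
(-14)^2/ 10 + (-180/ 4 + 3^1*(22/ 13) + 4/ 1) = -1061/ 65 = -16.32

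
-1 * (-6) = 6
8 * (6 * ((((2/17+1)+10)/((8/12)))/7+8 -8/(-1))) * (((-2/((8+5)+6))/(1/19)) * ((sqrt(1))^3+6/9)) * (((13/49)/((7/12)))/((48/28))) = -650000/833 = -780.31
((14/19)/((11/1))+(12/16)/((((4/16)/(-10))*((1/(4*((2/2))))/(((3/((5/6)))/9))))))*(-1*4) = 40072/209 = 191.73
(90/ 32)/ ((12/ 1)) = 15/ 64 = 0.23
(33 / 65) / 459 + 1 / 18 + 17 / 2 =8.56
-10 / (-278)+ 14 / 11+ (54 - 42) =20349 / 1529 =13.31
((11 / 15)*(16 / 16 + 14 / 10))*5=44 / 5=8.80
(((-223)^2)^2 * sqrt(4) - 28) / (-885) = -4945946854 / 885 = -5588640.51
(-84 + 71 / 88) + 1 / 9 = -65801 / 792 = -83.08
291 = 291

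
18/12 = 3/2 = 1.50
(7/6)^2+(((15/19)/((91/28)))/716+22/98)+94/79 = 17102750267/6161346828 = 2.78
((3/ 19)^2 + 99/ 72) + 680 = 681.40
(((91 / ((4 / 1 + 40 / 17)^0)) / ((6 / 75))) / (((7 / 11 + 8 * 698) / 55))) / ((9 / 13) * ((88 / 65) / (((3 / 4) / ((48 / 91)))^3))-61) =-876430860930625 / 4746797837598714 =-0.18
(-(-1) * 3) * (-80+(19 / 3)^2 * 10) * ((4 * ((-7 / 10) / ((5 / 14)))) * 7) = -793016 / 15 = -52867.73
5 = 5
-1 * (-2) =2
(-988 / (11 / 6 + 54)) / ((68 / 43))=-63726 / 5695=-11.19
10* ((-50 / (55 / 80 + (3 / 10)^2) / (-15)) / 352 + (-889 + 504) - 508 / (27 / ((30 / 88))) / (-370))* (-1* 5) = 21927784075 / 1139193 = 19248.52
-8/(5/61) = -488/5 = -97.60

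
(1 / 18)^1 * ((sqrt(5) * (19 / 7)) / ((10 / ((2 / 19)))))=sqrt(5) / 630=0.00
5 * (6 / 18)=5 / 3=1.67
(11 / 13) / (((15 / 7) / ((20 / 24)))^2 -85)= -539 / 49933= -0.01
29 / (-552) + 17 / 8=2.07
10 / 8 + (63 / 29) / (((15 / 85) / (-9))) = -12707 / 116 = -109.54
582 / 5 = 116.40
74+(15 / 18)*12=84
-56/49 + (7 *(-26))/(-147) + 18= 380/21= 18.10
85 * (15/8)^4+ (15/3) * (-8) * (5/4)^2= 4047125/4096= 988.07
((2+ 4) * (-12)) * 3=-216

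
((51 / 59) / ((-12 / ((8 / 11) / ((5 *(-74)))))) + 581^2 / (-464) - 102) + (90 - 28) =-42757659977 / 55710160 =-767.50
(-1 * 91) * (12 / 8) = -273 / 2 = -136.50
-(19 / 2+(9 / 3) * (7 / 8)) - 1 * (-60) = 383 / 8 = 47.88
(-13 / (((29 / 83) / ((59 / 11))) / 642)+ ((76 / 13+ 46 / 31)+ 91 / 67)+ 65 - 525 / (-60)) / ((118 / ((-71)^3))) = 1578860779375655797 / 4065486568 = 388357150.61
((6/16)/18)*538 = 11.21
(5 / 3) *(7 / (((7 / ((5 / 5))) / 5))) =25 / 3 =8.33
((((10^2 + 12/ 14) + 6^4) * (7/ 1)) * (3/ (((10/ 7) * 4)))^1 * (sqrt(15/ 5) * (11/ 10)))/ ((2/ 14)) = 7905513 * sqrt(3)/ 200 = 68463.75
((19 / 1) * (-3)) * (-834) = 47538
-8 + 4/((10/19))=-2/5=-0.40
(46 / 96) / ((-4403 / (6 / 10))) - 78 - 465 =-191266343 / 352240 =-543.00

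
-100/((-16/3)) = 75/4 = 18.75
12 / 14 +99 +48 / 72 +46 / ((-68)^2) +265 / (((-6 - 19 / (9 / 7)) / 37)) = -198335455 / 534072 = -371.36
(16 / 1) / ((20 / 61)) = 244 / 5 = 48.80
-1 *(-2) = 2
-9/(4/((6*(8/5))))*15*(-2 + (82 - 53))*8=-69984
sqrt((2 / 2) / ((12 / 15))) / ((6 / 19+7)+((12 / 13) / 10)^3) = 5217875 * sqrt(5) / 76353958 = 0.15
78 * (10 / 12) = 65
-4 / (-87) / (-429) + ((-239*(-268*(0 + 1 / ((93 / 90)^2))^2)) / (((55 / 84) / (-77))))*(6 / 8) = -170790159375526084 / 34468574283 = -4954952.82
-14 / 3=-4.67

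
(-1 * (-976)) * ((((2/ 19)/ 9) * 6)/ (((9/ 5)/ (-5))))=-97600/ 513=-190.25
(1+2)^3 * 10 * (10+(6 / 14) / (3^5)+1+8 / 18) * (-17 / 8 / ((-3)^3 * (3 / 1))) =275825 / 3402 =81.08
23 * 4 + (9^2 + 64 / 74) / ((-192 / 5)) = 638423 / 7104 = 89.87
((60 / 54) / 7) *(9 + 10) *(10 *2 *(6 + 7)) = 49400 / 63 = 784.13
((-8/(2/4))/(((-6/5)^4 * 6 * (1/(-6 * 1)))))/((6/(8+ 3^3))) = 21875/486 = 45.01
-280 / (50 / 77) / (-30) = 14.37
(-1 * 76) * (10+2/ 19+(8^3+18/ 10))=-199084/ 5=-39816.80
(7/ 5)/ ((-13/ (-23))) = 161/ 65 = 2.48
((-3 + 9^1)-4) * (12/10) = 12/5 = 2.40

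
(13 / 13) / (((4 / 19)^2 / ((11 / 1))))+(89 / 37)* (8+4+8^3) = 893103 / 592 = 1508.62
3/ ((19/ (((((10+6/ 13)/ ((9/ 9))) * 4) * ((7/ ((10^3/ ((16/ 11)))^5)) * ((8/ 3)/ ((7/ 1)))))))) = 139264/ 1213976959228515625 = 0.00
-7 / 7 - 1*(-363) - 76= 286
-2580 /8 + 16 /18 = -5789 /18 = -321.61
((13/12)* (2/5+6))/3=104/45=2.31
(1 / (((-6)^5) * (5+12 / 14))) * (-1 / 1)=7 / 318816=0.00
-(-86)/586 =43/293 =0.15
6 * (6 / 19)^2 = 216 / 361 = 0.60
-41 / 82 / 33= -1 / 66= -0.02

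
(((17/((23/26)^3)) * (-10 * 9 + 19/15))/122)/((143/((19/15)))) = -26420108/166992075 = -0.16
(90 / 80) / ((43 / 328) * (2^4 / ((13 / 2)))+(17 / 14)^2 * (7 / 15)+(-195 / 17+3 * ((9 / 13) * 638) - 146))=8562645 / 8894625458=0.00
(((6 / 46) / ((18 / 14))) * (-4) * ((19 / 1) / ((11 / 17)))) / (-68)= 133 / 759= 0.18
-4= -4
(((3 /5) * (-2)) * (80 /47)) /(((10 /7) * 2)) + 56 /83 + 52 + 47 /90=3685183 /70218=52.48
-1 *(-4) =4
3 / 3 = 1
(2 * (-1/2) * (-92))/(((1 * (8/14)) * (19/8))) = 67.79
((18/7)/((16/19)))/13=171/728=0.23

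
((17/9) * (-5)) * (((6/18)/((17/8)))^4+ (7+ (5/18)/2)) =-67.43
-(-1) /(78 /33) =11 /26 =0.42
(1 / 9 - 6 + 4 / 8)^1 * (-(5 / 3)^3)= 12125 / 486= 24.95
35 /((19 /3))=105 /19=5.53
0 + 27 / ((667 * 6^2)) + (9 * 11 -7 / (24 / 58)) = 164251 / 2001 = 82.08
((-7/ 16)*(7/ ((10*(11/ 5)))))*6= -0.84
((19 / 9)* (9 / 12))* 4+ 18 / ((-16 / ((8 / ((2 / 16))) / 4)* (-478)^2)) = 2170571 / 342726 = 6.33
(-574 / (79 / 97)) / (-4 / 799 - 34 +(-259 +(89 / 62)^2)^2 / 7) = -4601455262674144 / 61352641188792265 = -0.08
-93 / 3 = -31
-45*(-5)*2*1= 450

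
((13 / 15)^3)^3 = 10604499373 / 38443359375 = 0.28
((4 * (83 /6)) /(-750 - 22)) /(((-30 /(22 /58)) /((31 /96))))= 28303 /96716160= 0.00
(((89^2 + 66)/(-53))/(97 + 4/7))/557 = -55909/20162843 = -0.00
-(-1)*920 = 920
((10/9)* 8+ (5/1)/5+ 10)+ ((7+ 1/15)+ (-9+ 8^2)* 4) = 11113/45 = 246.96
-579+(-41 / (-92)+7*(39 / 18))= -155495 / 276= -563.39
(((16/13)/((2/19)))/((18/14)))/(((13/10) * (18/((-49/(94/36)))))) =-521360/71487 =-7.29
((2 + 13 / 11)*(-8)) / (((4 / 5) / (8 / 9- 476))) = 1496600 / 99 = 15117.17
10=10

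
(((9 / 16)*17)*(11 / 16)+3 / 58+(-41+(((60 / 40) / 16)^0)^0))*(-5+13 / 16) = 16600523 / 118784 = 139.75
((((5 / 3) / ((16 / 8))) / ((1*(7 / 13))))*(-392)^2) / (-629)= -713440 / 1887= -378.08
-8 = -8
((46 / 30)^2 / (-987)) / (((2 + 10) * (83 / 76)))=-10051 / 55296675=-0.00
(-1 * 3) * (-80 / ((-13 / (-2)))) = 480 / 13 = 36.92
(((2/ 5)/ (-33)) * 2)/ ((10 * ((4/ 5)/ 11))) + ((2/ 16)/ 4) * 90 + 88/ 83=76481/ 19920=3.84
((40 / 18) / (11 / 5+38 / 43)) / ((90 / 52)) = 1720 / 4131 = 0.42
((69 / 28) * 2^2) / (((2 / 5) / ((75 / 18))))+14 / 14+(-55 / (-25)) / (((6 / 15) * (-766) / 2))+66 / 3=125.66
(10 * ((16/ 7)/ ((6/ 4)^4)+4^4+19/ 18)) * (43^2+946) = 4080881675/ 567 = 7197322.18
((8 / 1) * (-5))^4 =2560000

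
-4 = -4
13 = 13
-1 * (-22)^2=-484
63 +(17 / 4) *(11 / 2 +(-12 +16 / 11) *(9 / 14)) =35459 / 616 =57.56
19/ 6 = 3.17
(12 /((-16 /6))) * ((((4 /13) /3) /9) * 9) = -6 /13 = -0.46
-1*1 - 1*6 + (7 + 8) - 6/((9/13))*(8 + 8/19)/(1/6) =-8168/19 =-429.89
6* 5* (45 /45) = 30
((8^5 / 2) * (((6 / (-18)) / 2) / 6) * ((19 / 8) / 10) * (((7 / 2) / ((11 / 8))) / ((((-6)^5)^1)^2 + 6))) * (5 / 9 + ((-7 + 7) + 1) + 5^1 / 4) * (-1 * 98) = 24071936 / 19241202915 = 0.00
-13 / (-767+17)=13 / 750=0.02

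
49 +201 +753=1003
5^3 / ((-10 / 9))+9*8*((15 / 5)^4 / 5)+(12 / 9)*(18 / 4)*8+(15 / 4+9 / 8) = 44271 / 40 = 1106.78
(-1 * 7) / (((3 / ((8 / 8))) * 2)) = -7 / 6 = -1.17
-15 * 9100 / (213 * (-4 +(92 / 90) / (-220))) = 225225000 / 1407433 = 160.03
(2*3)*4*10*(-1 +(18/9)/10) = -192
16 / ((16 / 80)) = 80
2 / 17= 0.12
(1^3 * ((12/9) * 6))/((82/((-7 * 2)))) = -56/41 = -1.37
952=952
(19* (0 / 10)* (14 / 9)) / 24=0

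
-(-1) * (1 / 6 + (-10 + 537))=3163 / 6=527.17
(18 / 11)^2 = 324 / 121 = 2.68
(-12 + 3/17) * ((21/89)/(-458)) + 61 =42274415/692954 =61.01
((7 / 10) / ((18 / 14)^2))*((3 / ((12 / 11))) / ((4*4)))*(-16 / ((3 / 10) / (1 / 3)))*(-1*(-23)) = -29.76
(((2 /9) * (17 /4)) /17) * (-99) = -11 /2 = -5.50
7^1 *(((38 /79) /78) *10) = 1330 /3081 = 0.43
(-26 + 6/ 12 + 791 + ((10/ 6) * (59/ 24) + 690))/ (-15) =-97.31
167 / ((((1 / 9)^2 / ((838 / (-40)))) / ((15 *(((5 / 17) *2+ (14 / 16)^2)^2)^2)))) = -80047496731104103599 / 5604999430144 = -14281446.01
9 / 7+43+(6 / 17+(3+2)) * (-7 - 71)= -44416 / 119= -373.24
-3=-3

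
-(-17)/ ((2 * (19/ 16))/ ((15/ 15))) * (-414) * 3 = -8890.11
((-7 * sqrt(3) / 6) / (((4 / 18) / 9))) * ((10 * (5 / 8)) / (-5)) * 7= 6615 * sqrt(3) / 16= 716.09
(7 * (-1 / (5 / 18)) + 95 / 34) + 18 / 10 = -3503 / 170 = -20.61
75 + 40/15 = 233/3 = 77.67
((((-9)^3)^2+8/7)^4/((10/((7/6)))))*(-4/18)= -38304175454320423564290125/18522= -2068036683636779157989.96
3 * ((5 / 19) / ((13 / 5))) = 0.30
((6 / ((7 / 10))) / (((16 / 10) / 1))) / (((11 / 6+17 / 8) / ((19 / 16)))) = 1.61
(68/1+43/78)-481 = -412.45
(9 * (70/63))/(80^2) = 1/640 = 0.00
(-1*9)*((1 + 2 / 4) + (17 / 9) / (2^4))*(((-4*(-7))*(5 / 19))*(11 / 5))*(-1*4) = 17941 / 19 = 944.26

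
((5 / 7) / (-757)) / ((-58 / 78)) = 195 / 153671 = 0.00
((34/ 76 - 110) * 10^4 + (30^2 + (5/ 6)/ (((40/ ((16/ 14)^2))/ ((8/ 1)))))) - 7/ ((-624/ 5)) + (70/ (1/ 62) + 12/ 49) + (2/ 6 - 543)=-633710251063/ 580944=-1090828.46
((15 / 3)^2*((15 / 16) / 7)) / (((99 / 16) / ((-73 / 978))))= -9125 / 225918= -0.04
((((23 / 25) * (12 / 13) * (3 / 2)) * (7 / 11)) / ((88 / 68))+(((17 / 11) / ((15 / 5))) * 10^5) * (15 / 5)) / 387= 6077524633 / 15218775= 399.34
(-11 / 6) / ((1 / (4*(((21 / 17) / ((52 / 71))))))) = -5467 / 442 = -12.37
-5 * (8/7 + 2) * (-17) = 1870/7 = 267.14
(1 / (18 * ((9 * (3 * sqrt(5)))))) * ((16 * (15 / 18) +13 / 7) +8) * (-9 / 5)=-487 * sqrt(5) / 28350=-0.04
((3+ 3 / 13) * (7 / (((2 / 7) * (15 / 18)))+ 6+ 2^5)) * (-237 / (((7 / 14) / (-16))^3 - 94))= 36640063488 / 66737515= 549.02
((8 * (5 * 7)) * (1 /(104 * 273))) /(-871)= -5 /441597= -0.00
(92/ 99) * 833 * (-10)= -766360/ 99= -7741.01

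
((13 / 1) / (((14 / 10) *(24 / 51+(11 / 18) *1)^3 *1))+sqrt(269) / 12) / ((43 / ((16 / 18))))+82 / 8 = 2 *sqrt(269) / 1161+454164489551 / 43662687964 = 10.43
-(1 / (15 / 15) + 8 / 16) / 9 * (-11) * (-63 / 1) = -231 / 2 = -115.50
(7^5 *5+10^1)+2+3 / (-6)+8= 168109 / 2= 84054.50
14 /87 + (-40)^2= 139214 /87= 1600.16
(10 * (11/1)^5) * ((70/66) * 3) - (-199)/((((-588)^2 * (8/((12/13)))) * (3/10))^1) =23032272464195/4494672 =5124350.00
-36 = -36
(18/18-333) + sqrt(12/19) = -332 + 2* sqrt(57)/19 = -331.21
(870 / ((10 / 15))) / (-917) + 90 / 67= -4905 / 61439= -0.08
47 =47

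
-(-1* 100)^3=1000000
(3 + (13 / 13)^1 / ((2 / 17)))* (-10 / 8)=-115 / 8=-14.38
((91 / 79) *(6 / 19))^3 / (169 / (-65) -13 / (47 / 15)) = -1471202460 / 206287024561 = -0.01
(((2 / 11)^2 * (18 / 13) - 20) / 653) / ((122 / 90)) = -1412460 / 62657309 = -0.02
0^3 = 0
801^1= 801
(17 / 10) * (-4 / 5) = -34 / 25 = -1.36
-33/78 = -11/26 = -0.42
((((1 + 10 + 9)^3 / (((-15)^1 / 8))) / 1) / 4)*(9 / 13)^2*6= -518400 / 169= -3067.46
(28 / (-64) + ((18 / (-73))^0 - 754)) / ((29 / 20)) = -60275 / 116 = -519.61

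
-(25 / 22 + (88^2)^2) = -1319329817 / 22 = -59969537.14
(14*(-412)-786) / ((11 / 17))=-111418 / 11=-10128.91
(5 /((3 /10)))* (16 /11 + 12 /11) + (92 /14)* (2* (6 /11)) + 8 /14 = 11588 /231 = 50.16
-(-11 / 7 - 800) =5611 / 7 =801.57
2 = 2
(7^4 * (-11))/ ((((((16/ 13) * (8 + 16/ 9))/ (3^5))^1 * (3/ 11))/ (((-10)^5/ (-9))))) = -86908696875/ 4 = -21727174218.75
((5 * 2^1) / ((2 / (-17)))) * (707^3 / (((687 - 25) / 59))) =-1772267113645 / 662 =-2677140655.05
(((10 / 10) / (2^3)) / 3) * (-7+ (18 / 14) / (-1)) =-29 / 84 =-0.35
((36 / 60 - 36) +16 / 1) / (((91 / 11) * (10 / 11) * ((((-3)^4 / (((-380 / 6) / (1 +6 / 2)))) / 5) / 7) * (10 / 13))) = 223003 / 9720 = 22.94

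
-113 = -113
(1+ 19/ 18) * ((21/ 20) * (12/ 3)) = 259/ 30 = 8.63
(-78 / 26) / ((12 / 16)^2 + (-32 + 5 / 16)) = 8 / 83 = 0.10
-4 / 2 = -2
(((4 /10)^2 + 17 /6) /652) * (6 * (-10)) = -449 /1630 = -0.28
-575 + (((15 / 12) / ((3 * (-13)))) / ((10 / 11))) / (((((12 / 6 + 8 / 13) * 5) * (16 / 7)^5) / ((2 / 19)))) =-23369613496877 / 40642805760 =-575.00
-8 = -8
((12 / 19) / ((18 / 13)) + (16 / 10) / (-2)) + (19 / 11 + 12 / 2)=23147 / 3135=7.38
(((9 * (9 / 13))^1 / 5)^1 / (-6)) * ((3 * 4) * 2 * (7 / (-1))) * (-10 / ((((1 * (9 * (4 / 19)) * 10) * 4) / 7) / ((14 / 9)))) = -6517 / 130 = -50.13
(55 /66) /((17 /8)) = 20 /51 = 0.39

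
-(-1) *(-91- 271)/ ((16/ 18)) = -1629/ 4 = -407.25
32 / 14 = 16 / 7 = 2.29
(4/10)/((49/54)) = 108/245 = 0.44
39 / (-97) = -39 / 97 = -0.40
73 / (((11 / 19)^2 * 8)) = 27.22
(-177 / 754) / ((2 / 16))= -708 / 377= -1.88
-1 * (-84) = 84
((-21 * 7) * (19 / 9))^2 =866761 / 9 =96306.78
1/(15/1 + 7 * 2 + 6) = 1/35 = 0.03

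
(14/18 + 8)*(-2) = -158/9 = -17.56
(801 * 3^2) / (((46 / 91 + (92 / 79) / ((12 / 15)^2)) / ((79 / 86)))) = 909825462 / 319447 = 2848.13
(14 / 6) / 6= 7 / 18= 0.39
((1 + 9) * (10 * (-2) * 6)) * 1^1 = -1200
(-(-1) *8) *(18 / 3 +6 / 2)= 72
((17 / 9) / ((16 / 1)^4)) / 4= 17 / 2359296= 0.00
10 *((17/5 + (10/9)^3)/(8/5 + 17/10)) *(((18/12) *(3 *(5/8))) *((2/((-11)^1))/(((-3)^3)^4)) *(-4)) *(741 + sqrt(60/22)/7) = 869650 *sqrt(330)/1203198898671 + 214803550/5208653241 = 0.04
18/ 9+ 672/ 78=138/ 13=10.62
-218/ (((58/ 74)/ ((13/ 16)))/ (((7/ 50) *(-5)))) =367003/ 2320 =158.19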